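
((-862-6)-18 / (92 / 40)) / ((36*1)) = -5036 / 207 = -24.33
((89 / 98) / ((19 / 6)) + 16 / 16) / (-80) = -599 / 37240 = -0.02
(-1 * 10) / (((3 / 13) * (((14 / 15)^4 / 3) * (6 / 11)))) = -12065625 / 38416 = -314.08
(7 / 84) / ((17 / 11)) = 11 / 204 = 0.05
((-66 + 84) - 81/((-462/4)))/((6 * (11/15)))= 3600/847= 4.25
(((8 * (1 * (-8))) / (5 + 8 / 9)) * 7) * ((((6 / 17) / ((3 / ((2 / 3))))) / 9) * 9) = -5.97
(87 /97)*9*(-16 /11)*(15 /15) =-12528 /1067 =-11.74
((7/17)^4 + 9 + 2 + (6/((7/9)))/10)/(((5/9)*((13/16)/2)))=9934469856/190010275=52.28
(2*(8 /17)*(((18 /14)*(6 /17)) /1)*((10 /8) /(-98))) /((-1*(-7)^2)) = 0.00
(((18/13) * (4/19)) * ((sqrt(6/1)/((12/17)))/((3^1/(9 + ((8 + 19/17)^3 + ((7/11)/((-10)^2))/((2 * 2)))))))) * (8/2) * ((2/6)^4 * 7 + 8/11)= 8435255027 * sqrt(6)/24548238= 841.69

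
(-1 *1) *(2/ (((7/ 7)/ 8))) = -16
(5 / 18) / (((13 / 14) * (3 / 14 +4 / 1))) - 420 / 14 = -29.93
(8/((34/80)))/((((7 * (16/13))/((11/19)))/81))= 231660/2261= 102.46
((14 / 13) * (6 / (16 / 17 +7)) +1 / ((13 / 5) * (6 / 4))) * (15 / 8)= 313 / 156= 2.01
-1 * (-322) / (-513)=-322 / 513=-0.63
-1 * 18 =-18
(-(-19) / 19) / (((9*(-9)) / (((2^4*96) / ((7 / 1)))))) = -512 / 189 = -2.71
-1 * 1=-1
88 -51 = 37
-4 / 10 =-2 / 5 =-0.40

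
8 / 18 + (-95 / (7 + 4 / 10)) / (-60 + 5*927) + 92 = 1877767 / 20313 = 92.44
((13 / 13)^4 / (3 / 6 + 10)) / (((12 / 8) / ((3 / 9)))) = 4 / 189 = 0.02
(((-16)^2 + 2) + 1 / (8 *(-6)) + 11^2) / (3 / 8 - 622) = -18191 / 29838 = -0.61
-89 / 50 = -1.78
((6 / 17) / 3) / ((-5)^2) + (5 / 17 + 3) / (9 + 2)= 1422 / 4675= 0.30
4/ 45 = 0.09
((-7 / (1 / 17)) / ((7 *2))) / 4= -17 / 8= -2.12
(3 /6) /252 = 1 /504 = 0.00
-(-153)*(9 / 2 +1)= 1683 / 2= 841.50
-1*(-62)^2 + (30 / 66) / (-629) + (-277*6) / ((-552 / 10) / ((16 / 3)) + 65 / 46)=-104049077271 / 28444009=-3658.03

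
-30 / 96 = -5 / 16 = -0.31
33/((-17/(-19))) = 627/17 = 36.88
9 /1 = 9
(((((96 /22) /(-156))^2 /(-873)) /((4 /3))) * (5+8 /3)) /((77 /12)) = -368 /458200743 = -0.00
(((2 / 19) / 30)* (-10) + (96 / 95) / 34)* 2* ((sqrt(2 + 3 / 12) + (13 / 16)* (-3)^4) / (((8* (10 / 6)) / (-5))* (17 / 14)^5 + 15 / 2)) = -235314807 / 149828395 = -1.57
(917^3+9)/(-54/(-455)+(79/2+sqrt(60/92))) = 581860196091372380/29883411107 -638543953338200 * sqrt(345)/29883411107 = 19074119.97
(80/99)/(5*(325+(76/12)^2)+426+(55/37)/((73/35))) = 0.00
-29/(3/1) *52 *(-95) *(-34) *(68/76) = -4358120/3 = -1452706.67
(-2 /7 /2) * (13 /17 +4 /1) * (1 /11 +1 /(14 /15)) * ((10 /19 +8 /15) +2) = -2107188 /870485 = -2.42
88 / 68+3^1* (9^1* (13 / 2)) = 6011 / 34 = 176.79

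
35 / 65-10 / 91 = 3 / 7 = 0.43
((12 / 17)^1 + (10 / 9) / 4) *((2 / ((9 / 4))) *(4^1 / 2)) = 2408 / 1377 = 1.75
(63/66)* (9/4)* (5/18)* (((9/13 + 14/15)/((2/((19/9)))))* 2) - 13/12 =19853/20592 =0.96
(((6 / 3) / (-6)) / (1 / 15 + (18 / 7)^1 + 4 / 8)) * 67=-4690 / 659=-7.12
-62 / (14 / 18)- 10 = -628 / 7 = -89.71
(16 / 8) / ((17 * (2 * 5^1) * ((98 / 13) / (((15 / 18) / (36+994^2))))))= 13 / 9876767712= 0.00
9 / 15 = 3 / 5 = 0.60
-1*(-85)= 85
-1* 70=-70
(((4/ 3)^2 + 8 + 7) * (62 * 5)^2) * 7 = 101577700/ 9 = 11286411.11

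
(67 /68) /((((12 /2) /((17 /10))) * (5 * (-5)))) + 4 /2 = 11933 /6000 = 1.99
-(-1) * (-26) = -26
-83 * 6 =-498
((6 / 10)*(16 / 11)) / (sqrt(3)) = 16*sqrt(3) / 55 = 0.50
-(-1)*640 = 640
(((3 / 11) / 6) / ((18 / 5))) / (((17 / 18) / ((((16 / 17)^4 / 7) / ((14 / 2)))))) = 163840 / 765302923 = 0.00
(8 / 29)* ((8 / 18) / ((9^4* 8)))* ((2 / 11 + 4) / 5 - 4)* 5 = -8 / 216513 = -0.00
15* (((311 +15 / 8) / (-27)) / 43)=-12515 / 3096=-4.04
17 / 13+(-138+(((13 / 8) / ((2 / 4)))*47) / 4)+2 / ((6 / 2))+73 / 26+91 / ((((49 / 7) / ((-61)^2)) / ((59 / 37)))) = 77040.29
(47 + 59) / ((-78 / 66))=-1166 / 13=-89.69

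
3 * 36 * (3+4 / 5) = 2052 / 5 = 410.40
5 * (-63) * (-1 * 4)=1260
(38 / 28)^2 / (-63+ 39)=-361 / 4704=-0.08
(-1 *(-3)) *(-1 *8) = -24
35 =35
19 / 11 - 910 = -9991 / 11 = -908.27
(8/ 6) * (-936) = -1248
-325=-325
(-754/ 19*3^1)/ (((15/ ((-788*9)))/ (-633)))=-3384883944/ 95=-35630357.31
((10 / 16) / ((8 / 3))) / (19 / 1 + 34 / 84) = 63 / 5216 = 0.01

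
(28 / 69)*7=196 / 69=2.84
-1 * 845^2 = -714025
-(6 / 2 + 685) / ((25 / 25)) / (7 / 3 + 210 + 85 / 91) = -2184 / 677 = -3.23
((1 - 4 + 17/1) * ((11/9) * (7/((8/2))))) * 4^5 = 275968/9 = 30663.11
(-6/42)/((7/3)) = -3/49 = -0.06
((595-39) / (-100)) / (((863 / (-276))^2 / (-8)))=84707712 / 18619225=4.55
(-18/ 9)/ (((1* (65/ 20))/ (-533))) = 328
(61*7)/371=61/53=1.15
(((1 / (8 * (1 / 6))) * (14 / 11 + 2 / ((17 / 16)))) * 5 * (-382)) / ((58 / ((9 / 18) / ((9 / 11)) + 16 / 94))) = -186220225 / 3058572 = -60.88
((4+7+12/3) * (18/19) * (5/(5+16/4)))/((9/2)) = 1.75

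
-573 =-573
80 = 80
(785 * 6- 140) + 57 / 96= 146259 / 32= 4570.59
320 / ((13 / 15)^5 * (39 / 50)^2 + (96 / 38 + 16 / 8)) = 1282500000000 / 19332846823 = 66.34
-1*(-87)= 87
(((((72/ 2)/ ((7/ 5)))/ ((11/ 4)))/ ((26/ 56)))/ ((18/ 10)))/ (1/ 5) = 55.94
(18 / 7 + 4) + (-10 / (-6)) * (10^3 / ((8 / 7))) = 30763 / 21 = 1464.90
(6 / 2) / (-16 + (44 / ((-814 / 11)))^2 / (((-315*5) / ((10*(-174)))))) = -431235 / 2243776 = -0.19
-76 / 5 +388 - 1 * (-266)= 3194 / 5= 638.80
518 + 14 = 532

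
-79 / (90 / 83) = -6557 / 90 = -72.86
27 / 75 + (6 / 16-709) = -141653 / 200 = -708.26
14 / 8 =7 / 4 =1.75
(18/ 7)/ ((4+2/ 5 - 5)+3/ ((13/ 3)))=195/ 7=27.86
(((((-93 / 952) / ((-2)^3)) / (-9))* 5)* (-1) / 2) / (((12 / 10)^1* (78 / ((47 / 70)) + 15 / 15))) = 36425 / 1509887232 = 0.00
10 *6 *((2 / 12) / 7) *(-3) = -30 / 7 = -4.29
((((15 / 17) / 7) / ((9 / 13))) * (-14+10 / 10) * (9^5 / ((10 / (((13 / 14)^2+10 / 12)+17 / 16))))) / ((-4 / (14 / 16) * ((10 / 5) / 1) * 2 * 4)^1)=7192843983 / 13647872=527.03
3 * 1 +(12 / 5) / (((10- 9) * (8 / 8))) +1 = 32 / 5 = 6.40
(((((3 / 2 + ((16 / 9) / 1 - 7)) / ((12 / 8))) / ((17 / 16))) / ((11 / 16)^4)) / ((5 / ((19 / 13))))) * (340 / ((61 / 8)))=-42714791936 / 313478451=-136.26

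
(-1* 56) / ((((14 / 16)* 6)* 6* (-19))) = 16 / 171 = 0.09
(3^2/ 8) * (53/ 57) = 159/ 152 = 1.05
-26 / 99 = -0.26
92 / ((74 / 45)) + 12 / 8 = 4251 / 74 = 57.45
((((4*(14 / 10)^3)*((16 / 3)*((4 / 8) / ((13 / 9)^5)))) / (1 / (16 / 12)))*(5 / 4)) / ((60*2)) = 3000564 / 46411625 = 0.06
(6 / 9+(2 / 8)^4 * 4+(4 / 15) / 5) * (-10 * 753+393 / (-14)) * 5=-124541901 / 4480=-27799.53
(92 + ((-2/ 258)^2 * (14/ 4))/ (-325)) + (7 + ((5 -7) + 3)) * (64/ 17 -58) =-62866369919/ 183883050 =-341.88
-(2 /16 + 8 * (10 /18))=-329 /72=-4.57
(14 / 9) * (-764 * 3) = -10696 / 3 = -3565.33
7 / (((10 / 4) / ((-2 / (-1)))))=28 / 5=5.60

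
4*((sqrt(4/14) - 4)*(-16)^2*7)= -28672 + 1024*sqrt(14)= -24840.54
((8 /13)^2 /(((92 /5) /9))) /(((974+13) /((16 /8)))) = 480 /1278823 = 0.00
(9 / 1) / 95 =9 / 95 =0.09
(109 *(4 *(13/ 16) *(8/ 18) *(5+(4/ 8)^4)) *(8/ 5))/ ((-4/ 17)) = -216801/ 40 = -5420.02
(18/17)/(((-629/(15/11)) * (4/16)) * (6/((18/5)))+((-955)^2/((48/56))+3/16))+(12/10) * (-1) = -15625627242/13021366835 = -1.20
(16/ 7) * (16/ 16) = 16/ 7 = 2.29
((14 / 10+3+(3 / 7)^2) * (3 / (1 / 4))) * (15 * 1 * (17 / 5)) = 687276 / 245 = 2805.21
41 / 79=0.52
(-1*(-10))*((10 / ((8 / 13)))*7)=2275 / 2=1137.50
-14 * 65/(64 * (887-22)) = -91/5536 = -0.02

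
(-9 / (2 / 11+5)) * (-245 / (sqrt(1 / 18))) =24255 * sqrt(2) / 19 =1805.36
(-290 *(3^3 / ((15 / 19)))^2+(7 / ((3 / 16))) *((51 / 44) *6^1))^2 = 347504702024484 / 3025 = 114877587446.11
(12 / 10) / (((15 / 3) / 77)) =462 / 25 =18.48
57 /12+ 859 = 3455 /4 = 863.75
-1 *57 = -57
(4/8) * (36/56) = 9/28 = 0.32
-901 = -901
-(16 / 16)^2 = -1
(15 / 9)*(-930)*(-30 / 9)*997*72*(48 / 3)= 5934144000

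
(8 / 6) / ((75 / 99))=44 / 25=1.76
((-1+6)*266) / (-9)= -1330 / 9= -147.78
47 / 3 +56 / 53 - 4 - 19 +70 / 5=1228 / 159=7.72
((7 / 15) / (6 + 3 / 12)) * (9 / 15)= 0.04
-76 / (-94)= 38 / 47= 0.81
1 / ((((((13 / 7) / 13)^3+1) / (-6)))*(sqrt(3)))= -343*sqrt(3) / 172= -3.45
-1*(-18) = 18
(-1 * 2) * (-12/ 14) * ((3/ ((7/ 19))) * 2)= 1368/ 49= 27.92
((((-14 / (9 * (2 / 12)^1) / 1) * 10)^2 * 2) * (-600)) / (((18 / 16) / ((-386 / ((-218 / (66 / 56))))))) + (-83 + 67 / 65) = -1236440426768 / 63765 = -19390581.46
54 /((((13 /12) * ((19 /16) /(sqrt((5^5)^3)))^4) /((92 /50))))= 72773437500000000000000000000 /1694173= 42955139469227758912460.53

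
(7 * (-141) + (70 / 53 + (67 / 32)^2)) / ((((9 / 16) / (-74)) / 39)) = 8538851009 / 1696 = 5034699.89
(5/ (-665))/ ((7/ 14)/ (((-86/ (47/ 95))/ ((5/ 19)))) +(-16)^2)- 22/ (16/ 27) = -33046781039/ 890148280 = -37.13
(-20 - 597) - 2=-619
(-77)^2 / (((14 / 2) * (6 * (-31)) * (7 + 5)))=-847 / 2232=-0.38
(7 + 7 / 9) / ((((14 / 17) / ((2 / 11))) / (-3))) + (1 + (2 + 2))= -5 / 33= -0.15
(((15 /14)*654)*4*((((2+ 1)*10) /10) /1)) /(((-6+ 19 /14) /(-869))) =20459736 /13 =1573825.85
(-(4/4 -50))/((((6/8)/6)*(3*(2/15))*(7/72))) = 10080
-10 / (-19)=0.53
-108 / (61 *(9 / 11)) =-2.16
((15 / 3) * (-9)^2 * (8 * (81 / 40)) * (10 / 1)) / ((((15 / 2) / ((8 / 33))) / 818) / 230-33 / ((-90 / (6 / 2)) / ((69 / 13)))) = 11237.23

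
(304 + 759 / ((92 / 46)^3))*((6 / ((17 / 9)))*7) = 603099 / 68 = 8869.10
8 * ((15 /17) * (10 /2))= 35.29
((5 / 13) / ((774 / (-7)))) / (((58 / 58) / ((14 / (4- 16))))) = 0.00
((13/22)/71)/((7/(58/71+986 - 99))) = 117065/110902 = 1.06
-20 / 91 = -0.22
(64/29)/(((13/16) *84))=256/7917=0.03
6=6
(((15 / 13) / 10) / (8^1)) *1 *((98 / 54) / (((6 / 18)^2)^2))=441 / 208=2.12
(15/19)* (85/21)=425/133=3.20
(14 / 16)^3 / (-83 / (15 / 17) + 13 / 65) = -5145 / 720896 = -0.01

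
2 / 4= 1 / 2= 0.50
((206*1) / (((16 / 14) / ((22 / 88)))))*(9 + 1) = 3605 / 8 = 450.62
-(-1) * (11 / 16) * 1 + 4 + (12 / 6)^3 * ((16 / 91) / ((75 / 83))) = 681859 / 109200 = 6.24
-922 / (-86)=461 / 43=10.72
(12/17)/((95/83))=996/1615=0.62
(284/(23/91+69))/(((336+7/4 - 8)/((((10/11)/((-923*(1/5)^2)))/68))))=-3500/777203603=-0.00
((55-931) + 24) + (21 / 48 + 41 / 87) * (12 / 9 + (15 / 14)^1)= -49683563 / 58464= -849.81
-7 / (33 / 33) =-7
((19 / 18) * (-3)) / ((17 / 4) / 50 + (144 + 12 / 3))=-1900 / 88851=-0.02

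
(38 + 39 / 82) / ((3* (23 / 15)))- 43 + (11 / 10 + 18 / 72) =-627769 / 18860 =-33.29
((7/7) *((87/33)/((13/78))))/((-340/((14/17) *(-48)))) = 29232/15895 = 1.84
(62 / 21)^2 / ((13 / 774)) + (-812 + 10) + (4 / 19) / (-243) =-832401478 / 2941029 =-283.03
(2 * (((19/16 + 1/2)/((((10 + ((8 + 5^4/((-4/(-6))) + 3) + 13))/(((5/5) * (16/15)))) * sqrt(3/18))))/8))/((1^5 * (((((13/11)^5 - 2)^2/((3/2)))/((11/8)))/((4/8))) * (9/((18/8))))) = 0.00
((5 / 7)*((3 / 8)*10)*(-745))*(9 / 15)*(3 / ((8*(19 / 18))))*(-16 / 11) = 905175 / 1463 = 618.71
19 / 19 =1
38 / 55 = 0.69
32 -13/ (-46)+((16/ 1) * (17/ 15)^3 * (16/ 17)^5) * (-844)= -649910202109/ 44867250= -14485.18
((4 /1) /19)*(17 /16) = 17 /76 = 0.22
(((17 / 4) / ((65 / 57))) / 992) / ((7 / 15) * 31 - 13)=2907 / 1134848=0.00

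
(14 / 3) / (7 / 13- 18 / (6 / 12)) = -182 / 1383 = -0.13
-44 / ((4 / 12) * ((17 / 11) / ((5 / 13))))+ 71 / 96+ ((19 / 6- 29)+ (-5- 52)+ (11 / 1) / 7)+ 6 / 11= -61439563 / 544544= -112.83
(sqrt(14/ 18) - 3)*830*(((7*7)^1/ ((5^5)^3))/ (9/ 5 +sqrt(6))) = -0.00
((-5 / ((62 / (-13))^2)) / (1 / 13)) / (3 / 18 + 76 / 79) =-520689 / 205654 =-2.53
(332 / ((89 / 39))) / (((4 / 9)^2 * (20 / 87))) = 22811139 / 7120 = 3203.81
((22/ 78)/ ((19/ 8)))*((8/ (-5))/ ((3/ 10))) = -1408/ 2223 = -0.63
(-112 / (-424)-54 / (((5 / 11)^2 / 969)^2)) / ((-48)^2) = -153690830977 / 298125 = -515524.80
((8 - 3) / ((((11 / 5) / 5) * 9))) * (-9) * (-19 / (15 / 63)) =9975 / 11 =906.82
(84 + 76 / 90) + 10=4268 / 45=94.84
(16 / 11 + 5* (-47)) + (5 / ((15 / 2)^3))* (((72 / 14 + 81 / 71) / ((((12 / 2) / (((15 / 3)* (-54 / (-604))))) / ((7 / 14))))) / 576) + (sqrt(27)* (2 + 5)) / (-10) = -237.18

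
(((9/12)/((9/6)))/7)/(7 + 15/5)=1/140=0.01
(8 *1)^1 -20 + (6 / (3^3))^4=-78716 / 6561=-12.00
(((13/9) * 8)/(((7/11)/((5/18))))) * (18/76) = 1430/1197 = 1.19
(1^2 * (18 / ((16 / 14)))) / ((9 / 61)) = 427 / 4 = 106.75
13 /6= 2.17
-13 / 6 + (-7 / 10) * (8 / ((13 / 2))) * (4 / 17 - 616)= 3502883 / 6630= 528.34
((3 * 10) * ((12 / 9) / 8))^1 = 5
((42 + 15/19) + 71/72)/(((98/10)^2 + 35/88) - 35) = 0.71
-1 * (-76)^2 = -5776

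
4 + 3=7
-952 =-952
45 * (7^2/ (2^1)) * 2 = 2205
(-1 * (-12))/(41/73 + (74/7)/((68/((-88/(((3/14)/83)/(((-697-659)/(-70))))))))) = -173740/1486175703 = -0.00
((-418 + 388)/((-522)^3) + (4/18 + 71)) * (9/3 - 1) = 1688401697/11853054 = 142.44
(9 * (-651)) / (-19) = 5859 / 19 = 308.37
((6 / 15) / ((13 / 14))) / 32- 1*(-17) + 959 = 507527 / 520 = 976.01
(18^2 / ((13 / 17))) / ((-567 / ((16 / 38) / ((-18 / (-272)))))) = -73984 / 15561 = -4.75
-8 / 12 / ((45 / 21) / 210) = -196 / 3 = -65.33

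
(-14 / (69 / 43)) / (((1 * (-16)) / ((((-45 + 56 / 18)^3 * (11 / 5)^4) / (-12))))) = 78240.82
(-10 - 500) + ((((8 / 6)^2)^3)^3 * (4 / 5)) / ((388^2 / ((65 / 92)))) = -42758602104566882 / 83840505763023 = -510.00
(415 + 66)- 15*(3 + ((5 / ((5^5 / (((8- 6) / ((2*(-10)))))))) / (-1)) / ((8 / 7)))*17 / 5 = 16399643 / 50000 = 327.99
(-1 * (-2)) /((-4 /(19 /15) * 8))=-19 /240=-0.08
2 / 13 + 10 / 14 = 79 / 91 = 0.87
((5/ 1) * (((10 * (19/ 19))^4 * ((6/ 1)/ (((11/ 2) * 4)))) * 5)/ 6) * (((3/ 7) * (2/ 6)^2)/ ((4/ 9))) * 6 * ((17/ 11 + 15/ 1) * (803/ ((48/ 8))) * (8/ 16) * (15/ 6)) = 222421875/ 11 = 20220170.45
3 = 3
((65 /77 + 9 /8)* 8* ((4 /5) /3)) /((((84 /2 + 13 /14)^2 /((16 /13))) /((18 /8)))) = 0.01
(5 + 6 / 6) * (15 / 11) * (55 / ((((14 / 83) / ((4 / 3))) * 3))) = 8300 / 7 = 1185.71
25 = 25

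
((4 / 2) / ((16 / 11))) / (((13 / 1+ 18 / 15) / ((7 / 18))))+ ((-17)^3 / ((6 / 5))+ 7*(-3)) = -42073079 / 10224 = -4115.13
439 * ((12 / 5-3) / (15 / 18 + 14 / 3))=-2634 / 55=-47.89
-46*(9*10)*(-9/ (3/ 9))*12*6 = 8048160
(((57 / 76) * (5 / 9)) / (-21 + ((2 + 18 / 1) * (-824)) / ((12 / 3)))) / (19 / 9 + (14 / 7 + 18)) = -15 / 3296236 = -0.00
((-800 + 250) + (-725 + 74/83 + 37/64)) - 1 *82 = -7200577/5312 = -1355.53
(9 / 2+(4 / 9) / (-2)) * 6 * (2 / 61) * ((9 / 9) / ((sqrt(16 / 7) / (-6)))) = -77 * sqrt(7) / 61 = -3.34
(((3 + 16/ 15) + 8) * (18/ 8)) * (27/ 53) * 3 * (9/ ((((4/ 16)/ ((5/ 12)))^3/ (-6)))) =-1099575/ 106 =-10373.35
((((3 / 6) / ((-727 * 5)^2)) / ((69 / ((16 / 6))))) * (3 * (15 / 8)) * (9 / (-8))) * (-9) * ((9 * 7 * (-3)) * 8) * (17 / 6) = -86751 / 243123340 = -0.00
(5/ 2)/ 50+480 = 480.05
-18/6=-3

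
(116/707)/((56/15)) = 435/9898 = 0.04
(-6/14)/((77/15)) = -45/539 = -0.08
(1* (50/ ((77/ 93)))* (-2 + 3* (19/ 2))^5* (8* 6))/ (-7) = -2916913563675/ 539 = -5411713476.21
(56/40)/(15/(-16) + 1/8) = -112/65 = -1.72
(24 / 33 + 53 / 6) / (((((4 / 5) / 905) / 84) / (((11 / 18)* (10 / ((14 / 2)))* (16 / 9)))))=114211000 / 81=1410012.35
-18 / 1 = -18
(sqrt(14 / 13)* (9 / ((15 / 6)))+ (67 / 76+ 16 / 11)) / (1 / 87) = 169911 / 836+ 1566* sqrt(182) / 65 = 528.27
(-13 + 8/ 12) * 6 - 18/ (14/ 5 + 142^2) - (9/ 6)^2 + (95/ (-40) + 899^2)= 325944845883/ 403336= 808122.37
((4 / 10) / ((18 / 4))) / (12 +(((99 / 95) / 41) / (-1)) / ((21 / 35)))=3116 / 419175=0.01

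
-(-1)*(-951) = -951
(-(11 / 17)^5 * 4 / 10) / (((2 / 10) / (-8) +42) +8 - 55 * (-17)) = -2576816 / 55940945943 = -0.00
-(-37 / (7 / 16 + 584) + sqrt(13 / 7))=592 / 9351 - sqrt(91) / 7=-1.30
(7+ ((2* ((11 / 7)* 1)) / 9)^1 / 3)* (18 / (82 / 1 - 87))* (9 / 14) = -807 / 49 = -16.47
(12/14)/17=0.05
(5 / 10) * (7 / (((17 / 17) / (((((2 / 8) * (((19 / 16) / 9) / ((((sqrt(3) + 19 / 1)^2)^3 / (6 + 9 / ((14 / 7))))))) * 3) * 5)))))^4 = 2307102209082505592907014738401866281100625 / 2574557321944491373362917881574194580976432412566475728412278259712 - 162413366486799166322014789495500984928125 * sqrt(3) / 321819665243061421670364735196774322622054051570809466051534782464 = 0.00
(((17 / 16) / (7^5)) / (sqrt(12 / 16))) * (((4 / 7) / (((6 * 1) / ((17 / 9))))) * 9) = 289 * sqrt(3) / 4235364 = 0.00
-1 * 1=-1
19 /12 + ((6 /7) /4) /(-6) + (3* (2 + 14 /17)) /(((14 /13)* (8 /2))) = 2509 /714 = 3.51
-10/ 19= -0.53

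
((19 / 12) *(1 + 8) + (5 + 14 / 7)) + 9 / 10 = 443 / 20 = 22.15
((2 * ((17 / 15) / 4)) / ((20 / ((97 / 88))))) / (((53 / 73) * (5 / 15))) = 120377 / 932800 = 0.13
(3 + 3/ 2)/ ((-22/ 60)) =-135/ 11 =-12.27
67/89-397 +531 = 11993/89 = 134.75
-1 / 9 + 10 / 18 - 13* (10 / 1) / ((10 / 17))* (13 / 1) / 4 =-717.81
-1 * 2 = -2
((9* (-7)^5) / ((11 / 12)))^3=-5980560204813316416 / 1331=-4493283399559215.94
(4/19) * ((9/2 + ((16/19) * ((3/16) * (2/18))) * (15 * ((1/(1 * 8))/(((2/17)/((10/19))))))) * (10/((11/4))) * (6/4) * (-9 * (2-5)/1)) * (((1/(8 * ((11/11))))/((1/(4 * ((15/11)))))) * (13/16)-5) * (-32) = 17013130650/829939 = 20499.25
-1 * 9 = -9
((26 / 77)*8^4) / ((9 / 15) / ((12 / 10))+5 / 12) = 1277952 / 847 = 1508.80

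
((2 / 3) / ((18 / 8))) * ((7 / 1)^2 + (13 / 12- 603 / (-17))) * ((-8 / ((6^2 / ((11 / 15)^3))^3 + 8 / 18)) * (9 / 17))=-164613044204092 / 1166297778540632699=-0.00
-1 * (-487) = 487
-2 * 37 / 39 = -74 / 39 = -1.90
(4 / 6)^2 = 4 / 9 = 0.44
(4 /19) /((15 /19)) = 4 /15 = 0.27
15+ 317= 332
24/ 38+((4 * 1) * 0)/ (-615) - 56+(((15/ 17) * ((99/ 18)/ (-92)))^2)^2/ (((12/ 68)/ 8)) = -740527269795167/ 13374626727424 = -55.37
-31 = -31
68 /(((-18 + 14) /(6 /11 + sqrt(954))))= -51* sqrt(106)-102 /11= -534.35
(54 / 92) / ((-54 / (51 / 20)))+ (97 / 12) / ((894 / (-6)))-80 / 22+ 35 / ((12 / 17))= 414953513 / 9047280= 45.87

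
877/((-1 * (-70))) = 877/70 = 12.53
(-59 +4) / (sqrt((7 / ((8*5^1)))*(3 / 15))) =-550*sqrt(14) / 7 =-293.99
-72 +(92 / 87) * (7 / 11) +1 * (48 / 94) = -3185252 / 44979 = -70.82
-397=-397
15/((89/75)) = 1125/89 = 12.64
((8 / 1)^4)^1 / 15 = 4096 / 15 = 273.07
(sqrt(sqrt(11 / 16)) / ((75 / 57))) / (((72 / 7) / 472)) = 7847 * 11^(1 / 4) / 450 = 31.76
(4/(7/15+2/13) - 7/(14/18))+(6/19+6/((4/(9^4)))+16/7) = 316760057/32186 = 9841.55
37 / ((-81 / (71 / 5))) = -2627 / 405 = -6.49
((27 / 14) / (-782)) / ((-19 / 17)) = 27 / 12236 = 0.00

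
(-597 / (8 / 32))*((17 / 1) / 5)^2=-27605.28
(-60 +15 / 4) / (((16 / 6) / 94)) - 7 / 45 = -1427737 / 720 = -1982.97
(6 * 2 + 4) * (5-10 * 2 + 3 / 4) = -228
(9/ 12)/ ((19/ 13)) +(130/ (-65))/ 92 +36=36.49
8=8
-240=-240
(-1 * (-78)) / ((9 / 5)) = 130 / 3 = 43.33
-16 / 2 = -8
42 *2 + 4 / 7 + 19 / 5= 3093 / 35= 88.37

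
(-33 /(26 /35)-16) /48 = -1571 /1248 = -1.26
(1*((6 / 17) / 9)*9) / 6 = 1 / 17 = 0.06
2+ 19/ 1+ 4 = 25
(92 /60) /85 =23 /1275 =0.02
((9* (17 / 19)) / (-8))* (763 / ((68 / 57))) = -20601 / 32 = -643.78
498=498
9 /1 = 9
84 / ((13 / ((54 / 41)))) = 4536 / 533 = 8.51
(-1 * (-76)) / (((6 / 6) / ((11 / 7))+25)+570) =209 / 1638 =0.13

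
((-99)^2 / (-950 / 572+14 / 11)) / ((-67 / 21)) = 7915.13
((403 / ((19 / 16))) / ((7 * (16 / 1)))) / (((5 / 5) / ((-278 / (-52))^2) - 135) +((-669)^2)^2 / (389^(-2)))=7786363 / 77890575953980118245966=0.00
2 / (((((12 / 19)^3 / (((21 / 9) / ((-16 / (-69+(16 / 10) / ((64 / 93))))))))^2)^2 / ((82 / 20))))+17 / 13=1769170363483598530380375453294533 / 97231773013757027942400000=18195393.43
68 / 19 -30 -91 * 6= -10876 / 19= -572.42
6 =6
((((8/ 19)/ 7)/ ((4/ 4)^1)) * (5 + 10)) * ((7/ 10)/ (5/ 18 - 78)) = -216/ 26581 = -0.01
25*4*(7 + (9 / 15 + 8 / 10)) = 840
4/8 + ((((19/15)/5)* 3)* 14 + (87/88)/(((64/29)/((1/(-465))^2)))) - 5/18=13227790811/1217779200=10.86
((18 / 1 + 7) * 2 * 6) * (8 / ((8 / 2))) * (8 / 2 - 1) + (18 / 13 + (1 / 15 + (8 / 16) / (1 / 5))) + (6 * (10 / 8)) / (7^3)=120658744 / 66885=1803.97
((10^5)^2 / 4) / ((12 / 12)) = 2500000000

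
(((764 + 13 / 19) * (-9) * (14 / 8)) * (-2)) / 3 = 8029.18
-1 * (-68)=68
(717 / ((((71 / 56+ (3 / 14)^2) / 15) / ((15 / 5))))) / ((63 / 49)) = 1967448 / 103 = 19101.44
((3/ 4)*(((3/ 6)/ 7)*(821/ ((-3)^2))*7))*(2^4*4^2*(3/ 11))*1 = 26272/ 11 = 2388.36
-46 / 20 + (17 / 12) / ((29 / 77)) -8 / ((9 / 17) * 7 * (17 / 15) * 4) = 12001 / 12180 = 0.99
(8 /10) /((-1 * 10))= -2 /25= -0.08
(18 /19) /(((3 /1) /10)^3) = 2000 /57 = 35.09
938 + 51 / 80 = 75091 / 80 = 938.64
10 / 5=2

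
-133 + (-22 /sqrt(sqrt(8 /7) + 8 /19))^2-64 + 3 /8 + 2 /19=128.29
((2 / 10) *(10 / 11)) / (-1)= -2 / 11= -0.18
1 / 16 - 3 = -47 / 16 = -2.94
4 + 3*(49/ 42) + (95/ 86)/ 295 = 7.50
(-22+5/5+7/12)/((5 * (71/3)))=-49/284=-0.17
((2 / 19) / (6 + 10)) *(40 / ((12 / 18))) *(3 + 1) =30 / 19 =1.58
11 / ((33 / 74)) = 74 / 3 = 24.67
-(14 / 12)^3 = -343 / 216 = -1.59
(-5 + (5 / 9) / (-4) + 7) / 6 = 67 / 216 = 0.31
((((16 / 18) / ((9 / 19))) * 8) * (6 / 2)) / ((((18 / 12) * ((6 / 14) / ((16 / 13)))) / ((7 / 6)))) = 953344 / 9477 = 100.60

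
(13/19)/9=13/171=0.08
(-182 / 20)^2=8281 / 100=82.81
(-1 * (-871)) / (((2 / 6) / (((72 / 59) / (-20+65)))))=20904 / 295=70.86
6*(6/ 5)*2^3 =57.60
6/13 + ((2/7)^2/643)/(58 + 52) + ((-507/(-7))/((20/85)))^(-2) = 59415864228232/128731106989485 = 0.46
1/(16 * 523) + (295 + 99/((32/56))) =3918317/8368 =468.25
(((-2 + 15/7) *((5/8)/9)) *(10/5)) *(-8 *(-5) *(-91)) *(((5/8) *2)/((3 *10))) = -325/108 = -3.01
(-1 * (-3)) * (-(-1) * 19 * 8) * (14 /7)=912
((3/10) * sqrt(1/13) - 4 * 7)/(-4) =7 - 3 * sqrt(13)/520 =6.98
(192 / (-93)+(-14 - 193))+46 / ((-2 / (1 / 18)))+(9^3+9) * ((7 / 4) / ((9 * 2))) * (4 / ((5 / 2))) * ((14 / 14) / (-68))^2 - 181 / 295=-40137887801 / 190289160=-210.93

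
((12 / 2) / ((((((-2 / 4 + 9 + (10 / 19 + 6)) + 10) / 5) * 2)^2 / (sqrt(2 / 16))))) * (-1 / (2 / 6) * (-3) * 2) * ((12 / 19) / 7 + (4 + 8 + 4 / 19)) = 2331300 * sqrt(2) / 703423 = 4.69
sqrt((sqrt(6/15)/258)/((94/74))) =10^(3/4)* sqrt(224331)/60630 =0.04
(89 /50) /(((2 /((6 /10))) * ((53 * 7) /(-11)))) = -2937 /185500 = -0.02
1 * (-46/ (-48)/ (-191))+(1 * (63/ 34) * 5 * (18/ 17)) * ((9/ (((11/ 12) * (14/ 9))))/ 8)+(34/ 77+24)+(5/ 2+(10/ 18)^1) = 10781676289/ 306023256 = 35.23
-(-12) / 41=12 / 41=0.29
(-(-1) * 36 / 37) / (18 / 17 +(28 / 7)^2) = 306 / 5365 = 0.06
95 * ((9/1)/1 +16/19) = 935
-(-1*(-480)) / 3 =-160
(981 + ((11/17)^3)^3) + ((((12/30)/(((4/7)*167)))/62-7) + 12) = 12106933462263450299/12278588732499380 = 986.02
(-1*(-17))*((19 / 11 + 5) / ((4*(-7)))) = -629 / 154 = -4.08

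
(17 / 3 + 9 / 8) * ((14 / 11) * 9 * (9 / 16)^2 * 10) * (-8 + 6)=-1386315 / 2816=-492.30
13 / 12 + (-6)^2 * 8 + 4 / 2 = 3493 / 12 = 291.08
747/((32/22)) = 8217/16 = 513.56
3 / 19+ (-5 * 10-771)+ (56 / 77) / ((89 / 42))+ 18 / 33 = -15251954 / 18601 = -819.95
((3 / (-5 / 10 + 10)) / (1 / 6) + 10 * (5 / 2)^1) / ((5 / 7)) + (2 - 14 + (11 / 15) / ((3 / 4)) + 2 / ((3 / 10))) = 28469 / 855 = 33.30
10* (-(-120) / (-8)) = -150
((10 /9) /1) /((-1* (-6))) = 5 /27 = 0.19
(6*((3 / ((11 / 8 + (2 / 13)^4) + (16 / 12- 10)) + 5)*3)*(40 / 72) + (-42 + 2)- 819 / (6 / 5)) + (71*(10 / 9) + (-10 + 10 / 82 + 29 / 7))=-603.46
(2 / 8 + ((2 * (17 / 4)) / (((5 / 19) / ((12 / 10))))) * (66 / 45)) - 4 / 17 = 483333 / 8500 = 56.86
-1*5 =-5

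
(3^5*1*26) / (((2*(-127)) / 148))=-467532 / 127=-3681.35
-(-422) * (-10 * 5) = -21100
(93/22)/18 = 31/132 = 0.23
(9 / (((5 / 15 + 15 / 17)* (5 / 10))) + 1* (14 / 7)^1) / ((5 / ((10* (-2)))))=-2084 / 31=-67.23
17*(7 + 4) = 187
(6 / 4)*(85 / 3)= 42.50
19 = 19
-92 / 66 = -46 / 33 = -1.39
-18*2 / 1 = -36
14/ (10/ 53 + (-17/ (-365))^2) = 98852950/ 1347567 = 73.36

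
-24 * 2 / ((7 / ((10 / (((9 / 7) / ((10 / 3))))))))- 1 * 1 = -1609 / 9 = -178.78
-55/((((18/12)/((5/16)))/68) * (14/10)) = -23375/42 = -556.55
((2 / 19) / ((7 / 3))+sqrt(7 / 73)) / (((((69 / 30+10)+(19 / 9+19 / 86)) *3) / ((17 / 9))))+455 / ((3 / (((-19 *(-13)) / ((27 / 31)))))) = 3655 *sqrt(511) / 6200547+13119207262225 / 305015949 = 43011.56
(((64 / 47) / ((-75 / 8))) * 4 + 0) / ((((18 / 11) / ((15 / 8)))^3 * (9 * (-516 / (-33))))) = -73205 / 11786472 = -0.01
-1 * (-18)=18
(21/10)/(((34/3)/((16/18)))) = 14/85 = 0.16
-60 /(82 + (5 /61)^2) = -0.73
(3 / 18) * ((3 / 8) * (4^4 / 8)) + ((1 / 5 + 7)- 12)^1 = -14 / 5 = -2.80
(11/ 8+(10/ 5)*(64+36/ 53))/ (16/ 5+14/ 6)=831465/ 35192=23.63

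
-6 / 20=-3 / 10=-0.30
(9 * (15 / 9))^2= 225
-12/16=-3/4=-0.75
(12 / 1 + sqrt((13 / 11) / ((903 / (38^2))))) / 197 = 38 * sqrt(129129) / 1956801 + 12 / 197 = 0.07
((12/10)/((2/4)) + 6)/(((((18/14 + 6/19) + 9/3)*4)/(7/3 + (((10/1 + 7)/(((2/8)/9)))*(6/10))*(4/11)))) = 20870227/336600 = 62.00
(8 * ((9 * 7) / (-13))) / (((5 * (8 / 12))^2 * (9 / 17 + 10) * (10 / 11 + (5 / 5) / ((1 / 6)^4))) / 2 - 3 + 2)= -848232 / 1659827221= -0.00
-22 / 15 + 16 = 218 / 15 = 14.53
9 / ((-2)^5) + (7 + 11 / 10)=1251 / 160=7.82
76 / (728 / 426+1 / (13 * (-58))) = 12205752 / 274243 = 44.51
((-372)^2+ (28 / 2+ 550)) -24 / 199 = 27650628 / 199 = 138947.88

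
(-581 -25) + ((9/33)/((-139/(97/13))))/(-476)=-5733639621/9461452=-606.00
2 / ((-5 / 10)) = -4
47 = 47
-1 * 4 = -4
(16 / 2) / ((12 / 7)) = 14 / 3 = 4.67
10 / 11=0.91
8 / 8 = 1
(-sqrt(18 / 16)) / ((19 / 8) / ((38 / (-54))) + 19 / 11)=66 * sqrt(2) / 145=0.64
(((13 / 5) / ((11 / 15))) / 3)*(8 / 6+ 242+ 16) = 306.48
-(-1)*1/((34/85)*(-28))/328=-5/18368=-0.00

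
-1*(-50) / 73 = 50 / 73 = 0.68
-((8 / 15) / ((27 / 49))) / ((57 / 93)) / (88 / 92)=-1.65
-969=-969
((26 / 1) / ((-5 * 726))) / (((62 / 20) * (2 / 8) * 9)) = -104 / 101277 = -0.00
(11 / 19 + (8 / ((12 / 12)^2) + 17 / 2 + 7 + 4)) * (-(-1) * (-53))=-56551 / 38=-1488.18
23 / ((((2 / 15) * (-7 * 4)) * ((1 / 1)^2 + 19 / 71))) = -4.86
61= 61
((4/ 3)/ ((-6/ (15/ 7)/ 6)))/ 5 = -4/ 7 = -0.57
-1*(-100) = 100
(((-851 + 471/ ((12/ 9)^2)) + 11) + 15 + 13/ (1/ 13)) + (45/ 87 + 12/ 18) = -542711/ 1392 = -389.88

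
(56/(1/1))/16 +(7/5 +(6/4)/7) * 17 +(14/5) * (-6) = 99/7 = 14.14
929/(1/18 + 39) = 16722/703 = 23.79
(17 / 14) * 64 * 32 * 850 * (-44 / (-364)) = 162764800 / 637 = 255517.74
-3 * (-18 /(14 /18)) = 486 /7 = 69.43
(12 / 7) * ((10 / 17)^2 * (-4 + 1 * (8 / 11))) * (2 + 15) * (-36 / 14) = 777600 / 9163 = 84.86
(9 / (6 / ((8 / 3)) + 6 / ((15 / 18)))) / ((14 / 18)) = 60 / 49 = 1.22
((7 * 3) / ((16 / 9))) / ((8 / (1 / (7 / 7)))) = 189 / 128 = 1.48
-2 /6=-1 /3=-0.33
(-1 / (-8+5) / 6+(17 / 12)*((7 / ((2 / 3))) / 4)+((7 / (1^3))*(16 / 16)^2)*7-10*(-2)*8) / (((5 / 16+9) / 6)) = 61279 / 447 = 137.09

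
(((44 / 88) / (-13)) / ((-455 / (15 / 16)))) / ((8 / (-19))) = -57 / 302848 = -0.00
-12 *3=-36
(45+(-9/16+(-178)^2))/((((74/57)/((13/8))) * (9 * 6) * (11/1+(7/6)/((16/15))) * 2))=125390785/4123872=30.41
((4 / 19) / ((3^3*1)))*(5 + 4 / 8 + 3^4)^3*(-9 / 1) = -5177717 / 114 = -45418.57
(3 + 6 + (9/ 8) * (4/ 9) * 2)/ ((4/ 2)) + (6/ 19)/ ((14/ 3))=674/ 133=5.07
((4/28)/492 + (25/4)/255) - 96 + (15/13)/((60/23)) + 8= -22207795/253708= -87.53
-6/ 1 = -6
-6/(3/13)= -26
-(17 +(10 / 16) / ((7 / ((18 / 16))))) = -17.10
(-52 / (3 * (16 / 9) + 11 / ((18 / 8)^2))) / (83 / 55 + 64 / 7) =-135135 / 207784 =-0.65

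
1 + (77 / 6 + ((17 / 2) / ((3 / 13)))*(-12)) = -428.17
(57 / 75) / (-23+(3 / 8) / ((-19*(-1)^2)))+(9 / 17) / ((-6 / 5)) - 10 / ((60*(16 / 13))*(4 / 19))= -638088389 / 571036800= -1.12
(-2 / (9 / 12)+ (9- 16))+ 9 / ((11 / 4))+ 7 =20 / 33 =0.61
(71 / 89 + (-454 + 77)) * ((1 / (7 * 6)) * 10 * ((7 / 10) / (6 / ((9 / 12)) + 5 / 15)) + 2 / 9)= -1824769 / 20025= -91.12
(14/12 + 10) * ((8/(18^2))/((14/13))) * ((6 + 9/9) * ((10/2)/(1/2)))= 4355/243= 17.92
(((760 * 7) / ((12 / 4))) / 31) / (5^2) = 1064 / 465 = 2.29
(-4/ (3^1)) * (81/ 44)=-27/ 11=-2.45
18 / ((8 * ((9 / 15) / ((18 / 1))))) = 135 / 2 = 67.50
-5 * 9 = -45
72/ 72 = 1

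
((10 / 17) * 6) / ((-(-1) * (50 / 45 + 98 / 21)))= 135 / 221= 0.61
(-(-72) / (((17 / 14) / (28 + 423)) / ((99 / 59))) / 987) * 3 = 6429456 / 47141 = 136.39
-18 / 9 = -2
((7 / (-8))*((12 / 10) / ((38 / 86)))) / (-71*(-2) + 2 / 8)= -903 / 54055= -0.02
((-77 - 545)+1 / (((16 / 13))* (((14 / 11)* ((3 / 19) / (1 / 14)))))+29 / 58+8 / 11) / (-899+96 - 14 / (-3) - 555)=2214229 / 4829440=0.46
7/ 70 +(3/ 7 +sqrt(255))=37/ 70 +sqrt(255)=16.50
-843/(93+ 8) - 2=-1045/101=-10.35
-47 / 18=-2.61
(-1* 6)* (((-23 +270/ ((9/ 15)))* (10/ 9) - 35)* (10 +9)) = -150290/ 3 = -50096.67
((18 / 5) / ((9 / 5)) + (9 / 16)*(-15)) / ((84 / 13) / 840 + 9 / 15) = -6695 / 632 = -10.59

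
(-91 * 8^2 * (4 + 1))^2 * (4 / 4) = 847974400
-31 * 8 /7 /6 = -124 /21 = -5.90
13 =13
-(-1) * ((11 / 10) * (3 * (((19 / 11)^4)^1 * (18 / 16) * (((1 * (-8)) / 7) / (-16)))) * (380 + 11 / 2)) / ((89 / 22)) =2712892257 / 12061280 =224.93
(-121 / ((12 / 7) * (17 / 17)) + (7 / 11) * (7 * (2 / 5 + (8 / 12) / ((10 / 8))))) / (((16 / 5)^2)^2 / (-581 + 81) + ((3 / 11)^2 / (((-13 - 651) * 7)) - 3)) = 8755869718750 / 423088712391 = 20.70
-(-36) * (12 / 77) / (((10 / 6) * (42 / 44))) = 864 / 245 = 3.53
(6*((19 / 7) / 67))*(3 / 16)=171 / 3752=0.05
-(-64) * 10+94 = 734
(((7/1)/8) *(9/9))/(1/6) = 21/4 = 5.25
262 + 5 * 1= 267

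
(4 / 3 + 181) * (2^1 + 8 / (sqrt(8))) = 1094 / 3 + 1094 * sqrt(2) / 3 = 880.38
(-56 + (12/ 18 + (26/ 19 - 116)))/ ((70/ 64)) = -44288/ 285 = -155.40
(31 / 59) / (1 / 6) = 186 / 59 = 3.15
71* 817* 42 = 2436294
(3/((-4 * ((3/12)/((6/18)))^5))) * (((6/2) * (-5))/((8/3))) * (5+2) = 1120/9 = 124.44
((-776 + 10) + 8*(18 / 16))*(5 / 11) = -3785 / 11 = -344.09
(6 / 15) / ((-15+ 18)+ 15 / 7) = 7 / 90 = 0.08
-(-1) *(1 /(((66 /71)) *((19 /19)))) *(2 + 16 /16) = 71 /22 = 3.23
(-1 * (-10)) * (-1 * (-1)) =10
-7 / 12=-0.58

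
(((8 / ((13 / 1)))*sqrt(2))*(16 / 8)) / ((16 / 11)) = 11*sqrt(2) / 13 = 1.20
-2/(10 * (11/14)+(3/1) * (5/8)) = -112/545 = -0.21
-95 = -95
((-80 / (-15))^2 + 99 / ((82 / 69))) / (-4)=-82471 / 2952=-27.94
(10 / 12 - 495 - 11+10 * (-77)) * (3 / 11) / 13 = -26.75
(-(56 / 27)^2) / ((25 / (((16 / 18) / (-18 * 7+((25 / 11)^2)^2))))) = 0.00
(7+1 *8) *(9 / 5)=27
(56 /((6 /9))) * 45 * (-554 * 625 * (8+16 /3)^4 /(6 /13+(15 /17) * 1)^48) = -4212955966603904773484655099688812988298110211781783643933709697727713384320805841116561543455120934481761086635685056000000000 /147717116668162917819983061298909385500660091073503454859917720802243614110289031504587705152700145332523128870065431683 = -28520431.90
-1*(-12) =12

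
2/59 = 0.03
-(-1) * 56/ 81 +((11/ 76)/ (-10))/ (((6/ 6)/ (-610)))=58607/ 6156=9.52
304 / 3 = 101.33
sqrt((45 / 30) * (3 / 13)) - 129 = -129 + 3 * sqrt(26) / 26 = -128.41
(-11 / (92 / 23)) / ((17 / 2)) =-0.32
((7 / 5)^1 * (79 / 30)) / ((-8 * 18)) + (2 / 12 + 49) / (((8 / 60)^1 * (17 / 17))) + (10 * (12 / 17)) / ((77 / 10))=10451381123 / 28274400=369.64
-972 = -972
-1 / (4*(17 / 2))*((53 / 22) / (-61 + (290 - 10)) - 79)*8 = 18.59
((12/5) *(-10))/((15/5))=-8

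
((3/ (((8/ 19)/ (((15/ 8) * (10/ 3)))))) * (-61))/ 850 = -3477/ 1088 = -3.20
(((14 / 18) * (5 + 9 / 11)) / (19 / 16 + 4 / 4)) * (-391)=-400384 / 495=-808.86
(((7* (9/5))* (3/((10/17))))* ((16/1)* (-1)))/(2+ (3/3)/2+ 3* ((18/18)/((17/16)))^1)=-873936/4525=-193.14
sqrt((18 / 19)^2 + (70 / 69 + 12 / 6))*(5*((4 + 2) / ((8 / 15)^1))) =75*sqrt(1680909) / 874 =111.26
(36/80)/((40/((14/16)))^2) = 441/2048000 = 0.00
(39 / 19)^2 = 1521 / 361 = 4.21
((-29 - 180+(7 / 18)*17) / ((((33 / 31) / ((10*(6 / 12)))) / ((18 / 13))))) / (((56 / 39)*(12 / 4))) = -564665 / 1848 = -305.55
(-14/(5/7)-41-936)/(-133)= 4983/665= 7.49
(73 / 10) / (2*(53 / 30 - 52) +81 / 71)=-15549 / 211564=-0.07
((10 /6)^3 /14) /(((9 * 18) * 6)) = 0.00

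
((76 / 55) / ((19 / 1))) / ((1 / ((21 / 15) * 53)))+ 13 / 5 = 2199 / 275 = 8.00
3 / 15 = 0.20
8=8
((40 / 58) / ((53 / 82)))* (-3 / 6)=-820 / 1537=-0.53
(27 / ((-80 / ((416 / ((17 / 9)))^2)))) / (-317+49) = 61.08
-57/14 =-4.07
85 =85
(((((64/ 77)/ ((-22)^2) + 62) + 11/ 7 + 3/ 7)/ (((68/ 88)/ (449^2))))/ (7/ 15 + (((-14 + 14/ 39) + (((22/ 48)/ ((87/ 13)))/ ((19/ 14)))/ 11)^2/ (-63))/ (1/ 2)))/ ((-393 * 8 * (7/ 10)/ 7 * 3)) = 49961483552410573665600/ 15342893429964193247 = 3256.33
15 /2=7.50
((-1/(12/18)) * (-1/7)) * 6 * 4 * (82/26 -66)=-29412/91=-323.21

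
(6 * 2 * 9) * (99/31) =10692/31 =344.90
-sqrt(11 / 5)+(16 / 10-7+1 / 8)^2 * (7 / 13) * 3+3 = 46.47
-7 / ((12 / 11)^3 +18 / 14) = -65219 / 24075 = -2.71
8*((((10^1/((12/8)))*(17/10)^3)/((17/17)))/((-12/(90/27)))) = -9826/135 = -72.79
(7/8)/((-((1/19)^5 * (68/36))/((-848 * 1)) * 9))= 1837265458/17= 108074438.71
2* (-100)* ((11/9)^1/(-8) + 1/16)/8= 2.26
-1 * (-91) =91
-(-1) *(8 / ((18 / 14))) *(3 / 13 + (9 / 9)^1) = 896 / 117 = 7.66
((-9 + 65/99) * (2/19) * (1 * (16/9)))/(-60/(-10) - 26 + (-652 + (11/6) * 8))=6608/2781999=0.00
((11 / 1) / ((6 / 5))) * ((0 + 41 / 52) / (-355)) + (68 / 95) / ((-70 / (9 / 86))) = -67870981 / 3167182200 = -0.02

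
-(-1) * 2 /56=1 /28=0.04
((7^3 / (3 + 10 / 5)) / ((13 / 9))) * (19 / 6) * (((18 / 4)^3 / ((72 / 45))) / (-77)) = -2036097 / 18304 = -111.24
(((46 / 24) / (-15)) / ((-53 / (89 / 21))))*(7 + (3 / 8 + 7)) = 47081 / 320544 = 0.15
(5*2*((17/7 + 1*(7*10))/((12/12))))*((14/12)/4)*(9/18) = 845/8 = 105.62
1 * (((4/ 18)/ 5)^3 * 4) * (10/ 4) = 16/ 18225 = 0.00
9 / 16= 0.56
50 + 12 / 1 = 62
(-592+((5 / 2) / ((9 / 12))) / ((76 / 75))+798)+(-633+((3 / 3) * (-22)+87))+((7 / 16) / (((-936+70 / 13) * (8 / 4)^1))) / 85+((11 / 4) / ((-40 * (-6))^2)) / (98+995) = -176495187520934543 / 492026782694400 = -358.71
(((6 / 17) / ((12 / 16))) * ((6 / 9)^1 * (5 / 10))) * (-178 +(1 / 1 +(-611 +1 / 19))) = -119768 / 969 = -123.60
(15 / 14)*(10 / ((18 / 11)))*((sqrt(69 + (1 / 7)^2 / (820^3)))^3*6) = 20505927288011*sqrt(382155917640205) / 17802927270464000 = 22516.88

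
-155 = -155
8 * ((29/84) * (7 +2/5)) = 2146/105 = 20.44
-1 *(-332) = 332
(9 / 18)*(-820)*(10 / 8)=-1025 / 2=-512.50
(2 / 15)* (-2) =-0.27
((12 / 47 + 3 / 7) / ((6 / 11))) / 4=825 / 2632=0.31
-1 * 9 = -9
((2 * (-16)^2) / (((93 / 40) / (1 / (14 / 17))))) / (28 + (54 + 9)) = 2.94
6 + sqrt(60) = 6 + 2 * sqrt(15) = 13.75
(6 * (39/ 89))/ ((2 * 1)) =117/ 89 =1.31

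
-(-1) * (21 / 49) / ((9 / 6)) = 2 / 7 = 0.29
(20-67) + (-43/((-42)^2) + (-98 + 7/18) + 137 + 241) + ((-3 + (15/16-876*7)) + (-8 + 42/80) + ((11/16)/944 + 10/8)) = -196726029137/33304320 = -5906.92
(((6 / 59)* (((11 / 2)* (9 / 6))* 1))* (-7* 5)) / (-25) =1.17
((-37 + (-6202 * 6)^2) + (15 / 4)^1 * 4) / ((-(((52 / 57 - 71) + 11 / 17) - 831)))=1341806201418 / 872527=1537839.17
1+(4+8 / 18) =49 / 9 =5.44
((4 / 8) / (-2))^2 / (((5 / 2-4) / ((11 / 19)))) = -11 / 456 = -0.02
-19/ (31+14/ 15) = -285/ 479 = -0.59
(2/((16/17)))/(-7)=-17/56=-0.30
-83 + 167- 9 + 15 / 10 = 153 / 2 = 76.50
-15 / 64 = -0.23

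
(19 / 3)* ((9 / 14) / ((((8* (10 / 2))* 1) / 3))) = 171 / 560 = 0.31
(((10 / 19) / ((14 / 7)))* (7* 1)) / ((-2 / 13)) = -455 / 38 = -11.97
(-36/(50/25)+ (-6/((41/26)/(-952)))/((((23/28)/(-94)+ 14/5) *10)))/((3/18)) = 1009997028/1506053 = 670.63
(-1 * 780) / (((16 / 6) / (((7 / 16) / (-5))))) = 819 / 32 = 25.59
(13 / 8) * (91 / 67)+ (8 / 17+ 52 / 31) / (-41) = 2.15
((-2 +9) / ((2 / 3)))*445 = 9345 / 2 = 4672.50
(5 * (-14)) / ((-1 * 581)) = 10 / 83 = 0.12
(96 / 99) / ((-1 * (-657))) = 32 / 21681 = 0.00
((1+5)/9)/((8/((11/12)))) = 11/144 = 0.08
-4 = -4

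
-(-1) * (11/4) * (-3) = -33/4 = -8.25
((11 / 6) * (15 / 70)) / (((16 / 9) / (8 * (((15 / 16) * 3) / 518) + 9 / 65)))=1212651 / 30168320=0.04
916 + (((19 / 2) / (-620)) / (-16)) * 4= 4543379 / 4960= 916.00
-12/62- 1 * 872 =-27038/31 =-872.19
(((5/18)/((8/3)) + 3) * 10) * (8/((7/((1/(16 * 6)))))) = 745/2016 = 0.37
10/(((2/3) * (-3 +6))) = 5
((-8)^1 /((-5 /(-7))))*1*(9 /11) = -504 /55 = -9.16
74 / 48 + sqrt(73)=37 / 24 + sqrt(73)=10.09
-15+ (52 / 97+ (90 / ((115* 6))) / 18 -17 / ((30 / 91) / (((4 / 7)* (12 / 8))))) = -3925891 / 66930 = -58.66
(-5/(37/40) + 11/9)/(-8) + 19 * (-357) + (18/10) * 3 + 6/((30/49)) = -90140131/13320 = -6767.28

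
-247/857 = -0.29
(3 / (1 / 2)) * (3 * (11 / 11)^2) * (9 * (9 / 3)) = 486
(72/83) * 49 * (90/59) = 64.84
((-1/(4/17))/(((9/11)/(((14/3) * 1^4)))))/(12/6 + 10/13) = -17017/1944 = -8.75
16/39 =0.41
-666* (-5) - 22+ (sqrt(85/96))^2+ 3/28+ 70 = 2270683/672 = 3378.99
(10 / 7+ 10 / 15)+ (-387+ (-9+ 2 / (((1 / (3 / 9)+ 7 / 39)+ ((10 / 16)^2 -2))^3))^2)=-23808371766901162987983022 / 76080065109985522162101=-312.94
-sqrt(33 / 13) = -sqrt(429) / 13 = -1.59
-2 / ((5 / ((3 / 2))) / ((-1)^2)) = -3 / 5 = -0.60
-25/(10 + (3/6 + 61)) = -50/143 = -0.35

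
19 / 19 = 1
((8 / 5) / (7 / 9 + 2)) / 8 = 9 / 125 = 0.07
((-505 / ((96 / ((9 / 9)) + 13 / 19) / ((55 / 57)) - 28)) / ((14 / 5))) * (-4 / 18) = 12625 / 22743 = 0.56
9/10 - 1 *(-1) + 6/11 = 269/110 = 2.45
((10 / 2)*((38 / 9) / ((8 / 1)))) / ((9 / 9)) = 95 / 36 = 2.64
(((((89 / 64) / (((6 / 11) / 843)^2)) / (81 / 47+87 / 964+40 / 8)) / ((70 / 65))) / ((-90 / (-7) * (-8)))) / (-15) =125212091406259 / 426764851200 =293.40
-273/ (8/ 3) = -102.38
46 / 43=1.07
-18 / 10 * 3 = -27 / 5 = -5.40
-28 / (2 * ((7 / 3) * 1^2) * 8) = -3 / 4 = -0.75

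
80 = 80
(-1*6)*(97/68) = -8.56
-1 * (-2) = 2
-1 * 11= -11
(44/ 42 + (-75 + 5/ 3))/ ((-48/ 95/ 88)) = 264385/ 21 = 12589.76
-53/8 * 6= -159/4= -39.75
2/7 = 0.29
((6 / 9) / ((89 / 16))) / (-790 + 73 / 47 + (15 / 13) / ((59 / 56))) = -1153568 / 7578324813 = -0.00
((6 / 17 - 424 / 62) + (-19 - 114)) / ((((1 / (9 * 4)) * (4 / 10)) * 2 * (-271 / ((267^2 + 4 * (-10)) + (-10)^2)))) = 13883277285 / 8401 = 1652574.37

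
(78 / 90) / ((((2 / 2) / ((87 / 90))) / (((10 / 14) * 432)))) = 9048 / 35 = 258.51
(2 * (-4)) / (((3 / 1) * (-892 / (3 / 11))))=2 / 2453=0.00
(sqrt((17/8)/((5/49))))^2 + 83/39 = 35807/1560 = 22.95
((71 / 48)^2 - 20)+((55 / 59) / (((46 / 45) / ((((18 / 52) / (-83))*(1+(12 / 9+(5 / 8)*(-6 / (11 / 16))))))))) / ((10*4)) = -60088425757 / 3373523712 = -17.81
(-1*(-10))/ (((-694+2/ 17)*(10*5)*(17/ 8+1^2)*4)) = -17/ 737250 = -0.00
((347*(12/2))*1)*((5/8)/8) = 5205/32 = 162.66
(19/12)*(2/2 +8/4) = 19/4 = 4.75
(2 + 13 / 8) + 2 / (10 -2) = 31 / 8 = 3.88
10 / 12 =5 / 6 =0.83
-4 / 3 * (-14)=56 / 3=18.67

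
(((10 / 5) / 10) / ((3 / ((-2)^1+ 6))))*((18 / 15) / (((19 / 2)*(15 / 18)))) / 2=48 / 2375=0.02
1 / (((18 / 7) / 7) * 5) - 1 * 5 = -401 / 90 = -4.46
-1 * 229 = -229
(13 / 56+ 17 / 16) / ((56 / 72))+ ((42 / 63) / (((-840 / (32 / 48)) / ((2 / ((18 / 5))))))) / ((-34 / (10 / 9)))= 48518875 / 29148336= 1.66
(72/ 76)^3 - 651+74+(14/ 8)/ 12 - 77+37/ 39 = -2790806599/ 4280016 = -652.06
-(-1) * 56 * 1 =56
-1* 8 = -8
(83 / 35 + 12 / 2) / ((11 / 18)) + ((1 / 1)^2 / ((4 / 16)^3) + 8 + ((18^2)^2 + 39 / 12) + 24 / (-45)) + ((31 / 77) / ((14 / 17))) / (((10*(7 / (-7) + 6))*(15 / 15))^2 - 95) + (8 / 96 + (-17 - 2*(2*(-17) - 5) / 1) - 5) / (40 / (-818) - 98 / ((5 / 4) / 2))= 104844112459719229 / 997906557648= 105064.06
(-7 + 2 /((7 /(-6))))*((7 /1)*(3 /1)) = -183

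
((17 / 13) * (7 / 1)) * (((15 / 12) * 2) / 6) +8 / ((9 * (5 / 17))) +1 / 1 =18337 / 2340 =7.84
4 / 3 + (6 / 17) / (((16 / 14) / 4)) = 131 / 51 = 2.57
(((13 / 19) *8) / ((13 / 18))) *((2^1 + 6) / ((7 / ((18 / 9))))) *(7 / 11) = 2304 / 209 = 11.02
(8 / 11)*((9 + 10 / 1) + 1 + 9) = 232 / 11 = 21.09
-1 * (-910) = 910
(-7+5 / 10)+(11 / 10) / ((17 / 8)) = -1017 / 170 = -5.98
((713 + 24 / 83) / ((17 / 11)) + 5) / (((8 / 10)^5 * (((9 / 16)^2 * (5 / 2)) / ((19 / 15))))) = 781717000 / 342873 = 2279.90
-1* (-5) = 5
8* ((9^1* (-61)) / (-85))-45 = 567 / 85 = 6.67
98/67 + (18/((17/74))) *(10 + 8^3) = 46587034/1139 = 40901.70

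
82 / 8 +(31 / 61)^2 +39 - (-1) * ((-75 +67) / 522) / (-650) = 62505960593 / 1262535300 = 49.51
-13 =-13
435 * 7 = 3045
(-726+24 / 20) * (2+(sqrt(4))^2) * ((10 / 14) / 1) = -21744 / 7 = -3106.29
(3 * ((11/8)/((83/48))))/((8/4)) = 99/83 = 1.19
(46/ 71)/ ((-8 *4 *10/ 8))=-23/ 1420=-0.02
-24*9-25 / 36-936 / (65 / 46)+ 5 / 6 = -158087 / 180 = -878.26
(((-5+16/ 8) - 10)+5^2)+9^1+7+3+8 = 39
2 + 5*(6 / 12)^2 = 3.25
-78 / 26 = -3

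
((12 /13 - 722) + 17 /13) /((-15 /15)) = 9357 /13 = 719.77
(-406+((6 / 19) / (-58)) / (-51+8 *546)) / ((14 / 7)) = -203.00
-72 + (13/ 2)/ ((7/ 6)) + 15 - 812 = -6044/ 7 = -863.43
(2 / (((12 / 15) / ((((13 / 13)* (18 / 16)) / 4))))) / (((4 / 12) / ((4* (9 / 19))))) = 1215 / 304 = 4.00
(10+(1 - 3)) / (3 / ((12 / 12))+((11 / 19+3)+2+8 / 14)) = 1064 / 1217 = 0.87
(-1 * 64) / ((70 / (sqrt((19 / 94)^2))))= -304 / 1645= -0.18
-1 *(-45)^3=91125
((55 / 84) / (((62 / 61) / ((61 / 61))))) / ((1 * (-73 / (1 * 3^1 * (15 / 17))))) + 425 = 915559475 / 2154376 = 424.98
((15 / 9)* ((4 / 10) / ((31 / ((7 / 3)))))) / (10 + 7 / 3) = 14 / 3441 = 0.00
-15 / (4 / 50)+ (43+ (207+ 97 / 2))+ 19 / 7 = 796 / 7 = 113.71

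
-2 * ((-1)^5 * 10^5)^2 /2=-10000000000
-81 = -81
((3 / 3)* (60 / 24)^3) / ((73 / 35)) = 4375 / 584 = 7.49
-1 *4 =-4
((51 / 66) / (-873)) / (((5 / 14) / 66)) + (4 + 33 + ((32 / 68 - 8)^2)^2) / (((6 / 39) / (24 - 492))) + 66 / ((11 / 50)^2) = -13218007755807908 / 1336753605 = -9888140.72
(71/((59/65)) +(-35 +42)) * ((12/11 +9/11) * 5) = 527940/649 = 813.47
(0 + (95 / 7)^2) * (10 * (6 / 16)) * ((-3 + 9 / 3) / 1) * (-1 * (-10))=0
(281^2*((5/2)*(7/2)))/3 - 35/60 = 690907/3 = 230302.33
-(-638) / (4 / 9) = 2871 / 2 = 1435.50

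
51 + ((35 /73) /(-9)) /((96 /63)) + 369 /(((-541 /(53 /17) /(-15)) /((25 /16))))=6497065361 /64452576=100.80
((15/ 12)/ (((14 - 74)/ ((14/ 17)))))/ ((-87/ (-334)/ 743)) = -868567/ 17748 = -48.94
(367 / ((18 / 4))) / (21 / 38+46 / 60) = 34865 / 564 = 61.82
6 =6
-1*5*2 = -10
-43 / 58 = -0.74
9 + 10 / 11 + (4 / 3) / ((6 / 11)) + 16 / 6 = 1487 / 99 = 15.02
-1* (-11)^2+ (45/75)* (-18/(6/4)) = -641/5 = -128.20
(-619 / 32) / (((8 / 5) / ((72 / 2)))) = -27855 / 64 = -435.23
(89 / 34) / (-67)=-89 / 2278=-0.04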